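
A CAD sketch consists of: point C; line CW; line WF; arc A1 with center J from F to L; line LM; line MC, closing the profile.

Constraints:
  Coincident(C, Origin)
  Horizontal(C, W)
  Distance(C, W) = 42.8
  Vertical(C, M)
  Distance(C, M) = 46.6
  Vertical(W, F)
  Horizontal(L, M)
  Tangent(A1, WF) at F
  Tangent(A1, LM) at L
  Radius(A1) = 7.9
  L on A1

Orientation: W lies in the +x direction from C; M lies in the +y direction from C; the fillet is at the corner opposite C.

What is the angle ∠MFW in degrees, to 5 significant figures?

100.46°

The virtual corner opposite C is at (42.800, 46.600). The tangent condition forces JF to be normal to WF and since A1 is tangent to LM there, JL ⟂ LM, with radius 7.9, so the center J sits 7.9 in from both sides at J = (34.900, 38.700). That places the tangent points at F = (42.800, 38.700) on WF and L = (34.900, 46.600) on LM. Then cos ∠MFW = FM·FW / (|FM||FW|), giving 100.46°.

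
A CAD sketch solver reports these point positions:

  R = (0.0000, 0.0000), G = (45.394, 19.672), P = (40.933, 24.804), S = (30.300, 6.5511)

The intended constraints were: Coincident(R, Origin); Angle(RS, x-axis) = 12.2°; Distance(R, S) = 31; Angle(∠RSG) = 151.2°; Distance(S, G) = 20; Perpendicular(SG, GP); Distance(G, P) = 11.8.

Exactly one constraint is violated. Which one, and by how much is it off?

Distance(G, P) = 11.8 — off by 5.00.

R = (0.00, 0.00) ✓; RS at 12.20° ✓; |RS| = 31.00 ✓; ∠RSG = 151.2° ✓; |SG| = 20.00 ✓; ∠(SG, GP) = 90.00° ✓; |GP| = 6.800 ✗.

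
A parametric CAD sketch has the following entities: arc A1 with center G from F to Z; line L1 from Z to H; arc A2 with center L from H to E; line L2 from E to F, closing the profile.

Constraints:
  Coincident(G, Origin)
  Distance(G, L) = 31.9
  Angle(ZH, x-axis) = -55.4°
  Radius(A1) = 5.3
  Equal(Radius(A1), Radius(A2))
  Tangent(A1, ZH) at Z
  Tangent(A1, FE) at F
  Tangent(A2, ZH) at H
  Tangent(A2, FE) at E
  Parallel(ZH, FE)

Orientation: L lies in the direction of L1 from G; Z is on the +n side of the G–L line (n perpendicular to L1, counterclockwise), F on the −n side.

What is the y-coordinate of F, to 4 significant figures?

-3.010

G is at the origin and L lies 31.9 along u from G, so L = 31.9·u = (18.11, -26.26). Tangency of A1 to both parallel lines with radius 5.3 puts Z and F at G ± 5.3·n: Z = (4.363, 3.010), F = (-4.363, -3.010). So F.y = -3.010.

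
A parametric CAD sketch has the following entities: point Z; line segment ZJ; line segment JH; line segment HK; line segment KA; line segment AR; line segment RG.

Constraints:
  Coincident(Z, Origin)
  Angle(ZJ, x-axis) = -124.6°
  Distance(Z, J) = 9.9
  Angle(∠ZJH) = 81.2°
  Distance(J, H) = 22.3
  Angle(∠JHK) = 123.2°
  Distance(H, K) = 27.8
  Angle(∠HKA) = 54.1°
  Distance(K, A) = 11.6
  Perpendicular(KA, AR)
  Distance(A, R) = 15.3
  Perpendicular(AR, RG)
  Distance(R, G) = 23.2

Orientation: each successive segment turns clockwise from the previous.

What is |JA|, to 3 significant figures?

34.5

Z is at the origin; ZJ runs at -124.6° with length 9.9, so J = (-5.62, -8.15). ∠ZJH = 81.2° gives JH at 137° from the x-axis; with |JH| = 22.3, H = (-21.8, 7.17). ∠JHK = 123.2° gives HK at 79.8° from the x-axis; with |HK| = 27.8, K = (-16.9, 34.5). ∠HKA = 54.1° gives KA at -46.1° from the x-axis; with |KA| = 11.6, A = (-8.86, 26.2). Then |JA| = |A − J| = 34.5.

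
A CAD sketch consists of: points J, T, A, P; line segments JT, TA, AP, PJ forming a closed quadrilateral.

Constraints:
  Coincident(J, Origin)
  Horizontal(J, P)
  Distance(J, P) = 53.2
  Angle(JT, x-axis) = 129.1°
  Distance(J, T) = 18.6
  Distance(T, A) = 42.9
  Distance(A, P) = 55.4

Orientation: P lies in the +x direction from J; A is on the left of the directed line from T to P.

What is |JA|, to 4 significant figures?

48.03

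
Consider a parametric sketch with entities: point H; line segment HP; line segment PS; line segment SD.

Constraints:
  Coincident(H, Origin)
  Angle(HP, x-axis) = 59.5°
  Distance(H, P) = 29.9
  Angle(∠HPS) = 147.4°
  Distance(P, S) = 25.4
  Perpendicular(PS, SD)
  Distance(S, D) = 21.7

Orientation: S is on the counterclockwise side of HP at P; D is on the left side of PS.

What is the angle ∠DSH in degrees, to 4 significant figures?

72.34°

H is at the origin; HP runs at 59.5° with length 29.9, so P = 29.9·(cos 59.5°, sin 59.5°) = (15.18, 25.76). ∠HPS = 147.4°, so PS runs at 59.5° + (180° − 147.4°) = 92.10° from the x-axis; with |PS| = 25.4, S = P + 25.4·(cos 92.10°, sin 92.10°) = (14.24, 51.15). PS ⟂ SD; with |SD| = 21.7 on the left of PS, D = S + 21.7·(-0.9993, -0.03664) = (-7.441, 50.35). Then cos ∠DSH = SD·SH / (|SD||SH|), giving 72.34°.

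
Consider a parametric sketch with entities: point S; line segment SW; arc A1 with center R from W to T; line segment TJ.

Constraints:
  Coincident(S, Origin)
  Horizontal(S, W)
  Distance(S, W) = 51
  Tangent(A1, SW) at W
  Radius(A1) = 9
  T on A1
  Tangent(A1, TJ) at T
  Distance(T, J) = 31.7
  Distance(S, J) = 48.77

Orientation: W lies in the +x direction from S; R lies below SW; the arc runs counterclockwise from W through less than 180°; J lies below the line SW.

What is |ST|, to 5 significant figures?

42.898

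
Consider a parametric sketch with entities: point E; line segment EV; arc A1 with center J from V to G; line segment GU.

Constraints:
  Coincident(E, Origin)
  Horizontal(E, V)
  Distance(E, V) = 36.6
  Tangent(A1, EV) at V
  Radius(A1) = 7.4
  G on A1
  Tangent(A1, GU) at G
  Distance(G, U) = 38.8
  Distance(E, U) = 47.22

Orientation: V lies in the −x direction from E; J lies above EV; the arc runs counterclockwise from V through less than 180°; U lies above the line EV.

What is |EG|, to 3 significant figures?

30.0

Checks: |JG| = 7.400 ✓; ∠(JG, GU) = 90.00° ✓; |GU| = 38.80 ✓; |EU| = 47.22 ✓.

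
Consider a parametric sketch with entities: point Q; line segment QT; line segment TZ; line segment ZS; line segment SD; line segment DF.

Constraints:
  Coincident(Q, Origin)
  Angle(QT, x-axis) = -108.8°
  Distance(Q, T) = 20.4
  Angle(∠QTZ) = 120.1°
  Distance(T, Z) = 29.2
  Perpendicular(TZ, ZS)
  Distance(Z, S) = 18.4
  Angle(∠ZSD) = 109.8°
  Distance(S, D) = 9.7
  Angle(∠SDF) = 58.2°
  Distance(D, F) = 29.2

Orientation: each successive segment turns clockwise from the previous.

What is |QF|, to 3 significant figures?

43.9

Q is at the origin; QT runs at -108.8° with length 20.4, so T = (-6.57, -19.3). ∠QTZ = 120.1° gives TZ at -169° from the x-axis; with |TZ| = 29.2, Z = (-35.2, -25.0). The perpendicularity gives ZS at right angles to TZ, so ZS runs at 101°; with |ZS| = 18.4, S = (-38.8, -6.99). ∠ZSD = 109.8° gives SD at 31.1° from the x-axis; with |SD| = 9.7, D = (-30.5, -1.98). ∠SDF = 58.2° gives DF at -90.7° from the x-axis; with |DF| = 29.2, F = (-30.9, -31.2). Then |QF| = |F − Q| = 43.9.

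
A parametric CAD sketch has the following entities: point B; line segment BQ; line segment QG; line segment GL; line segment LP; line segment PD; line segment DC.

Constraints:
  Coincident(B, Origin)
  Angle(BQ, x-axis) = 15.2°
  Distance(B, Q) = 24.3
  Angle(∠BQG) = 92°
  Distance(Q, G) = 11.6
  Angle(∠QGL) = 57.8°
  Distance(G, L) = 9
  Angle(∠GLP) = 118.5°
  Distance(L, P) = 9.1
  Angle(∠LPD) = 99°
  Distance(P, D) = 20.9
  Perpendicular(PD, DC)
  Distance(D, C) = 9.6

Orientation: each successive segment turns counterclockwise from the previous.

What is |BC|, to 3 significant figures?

39.4

B is at the origin; BQ runs at 15.2° with length 24.3, so Q = (23.4, 6.37). ∠BQG = 92.0° gives QG at 103° from the x-axis; with |QG| = 11.6, G = (20.8, 17.7). ∠QGL = 57.8° gives GL at -135° from the x-axis; with |GL| = 9.0, L = (14.5, 11.3). ∠GLP = 118.5° gives LP at -73.1° from the x-axis; with |LP| = 9.1, P = (17.1, 2.55). ∠LPD = 99.0° gives PD at 7.90° from the x-axis; with |PD| = 20.9, D = (37.8, 5.42). PD ⟂ DC, so DC runs at 97.9°; with |DC| = 9.6, C = (36.5, 14.9). Then |BC| = |C − B| = 39.4.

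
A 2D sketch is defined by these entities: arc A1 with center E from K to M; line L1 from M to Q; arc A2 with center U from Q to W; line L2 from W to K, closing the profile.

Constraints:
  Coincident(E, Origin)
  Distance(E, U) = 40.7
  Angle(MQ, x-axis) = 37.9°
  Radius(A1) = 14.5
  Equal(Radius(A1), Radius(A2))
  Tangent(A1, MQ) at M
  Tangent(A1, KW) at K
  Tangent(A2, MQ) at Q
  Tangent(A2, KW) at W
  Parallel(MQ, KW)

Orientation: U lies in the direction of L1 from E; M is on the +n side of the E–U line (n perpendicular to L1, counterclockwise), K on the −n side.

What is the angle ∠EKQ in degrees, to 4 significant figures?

54.53°

Tangency of A1 to both parallel lines with radius 14.5 puts M and K at E ± 14.5·n: M = (-8.907, 11.44), K = (8.907, -11.44). Equal radii place Q and W the same way about U: Q = U + 14.5·n = (23.21, 36.44), W = U − 14.5·n = (41.02, 13.56). Then cos ∠EKQ = KE·KQ / (|KE||KQ|), giving 54.53°.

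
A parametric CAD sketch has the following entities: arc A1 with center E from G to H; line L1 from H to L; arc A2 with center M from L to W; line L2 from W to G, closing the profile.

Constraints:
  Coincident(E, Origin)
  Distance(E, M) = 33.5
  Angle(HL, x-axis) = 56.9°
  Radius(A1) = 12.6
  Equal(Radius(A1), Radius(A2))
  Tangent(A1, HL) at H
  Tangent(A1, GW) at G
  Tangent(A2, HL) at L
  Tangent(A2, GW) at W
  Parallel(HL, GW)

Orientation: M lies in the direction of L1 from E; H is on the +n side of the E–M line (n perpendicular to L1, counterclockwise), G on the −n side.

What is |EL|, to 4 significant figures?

35.79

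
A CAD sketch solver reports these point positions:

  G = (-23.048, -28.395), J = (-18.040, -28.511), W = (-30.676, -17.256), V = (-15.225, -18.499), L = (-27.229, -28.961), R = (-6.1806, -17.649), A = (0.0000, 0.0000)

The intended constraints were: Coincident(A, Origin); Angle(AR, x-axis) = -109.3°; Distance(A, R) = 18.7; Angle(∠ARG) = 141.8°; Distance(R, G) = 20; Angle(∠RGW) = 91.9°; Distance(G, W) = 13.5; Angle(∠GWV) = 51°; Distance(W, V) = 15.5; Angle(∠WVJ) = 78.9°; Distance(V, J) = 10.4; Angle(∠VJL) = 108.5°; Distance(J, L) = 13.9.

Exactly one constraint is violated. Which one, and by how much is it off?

Distance(J, L) = 13.9 — off by 4.70.

A = (0.00, 0.00) ✓; AR at -109.3° ✓; |AR| = 18.70 ✓; ∠ARG = 141.8° ✓; |RG| = 20.00 ✓; ∠RGW = 91.90° ✓; |GW| = 13.50 ✓; ∠GWV = 51.00° ✓; |WV| = 15.50 ✓; ∠WVJ = 78.90° ✓; |VJ| = 10.40 ✓; ∠VJL = 108.5° ✓; |JL| = 9.200 ✗.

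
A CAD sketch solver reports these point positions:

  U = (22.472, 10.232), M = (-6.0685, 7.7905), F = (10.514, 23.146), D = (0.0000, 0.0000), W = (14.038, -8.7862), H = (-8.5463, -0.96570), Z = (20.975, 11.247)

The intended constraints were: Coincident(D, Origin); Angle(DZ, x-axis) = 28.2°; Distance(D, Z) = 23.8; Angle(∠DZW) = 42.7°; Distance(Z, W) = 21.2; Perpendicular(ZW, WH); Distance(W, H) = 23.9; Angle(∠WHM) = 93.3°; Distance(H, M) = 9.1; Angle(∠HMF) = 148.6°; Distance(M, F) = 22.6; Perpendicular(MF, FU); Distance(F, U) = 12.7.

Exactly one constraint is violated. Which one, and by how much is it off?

Distance(F, U) = 12.7 — off by 4.90.

D = (0.00, 0.00) ✓; DZ at 28.20° ✓; |DZ| = 23.80 ✓; ∠DZW = 42.70° ✓; |ZW| = 21.20 ✓; ∠(ZW, WH) = 90.00° ✓; |WH| = 23.90 ✓; ∠WHM = 93.30° ✓; |HM| = 9.100 ✓; ∠HMF = 148.6° ✓; |MF| = 22.60 ✓; ∠(MF, FU) = 90.00° ✓; |FU| = 17.60 ✗.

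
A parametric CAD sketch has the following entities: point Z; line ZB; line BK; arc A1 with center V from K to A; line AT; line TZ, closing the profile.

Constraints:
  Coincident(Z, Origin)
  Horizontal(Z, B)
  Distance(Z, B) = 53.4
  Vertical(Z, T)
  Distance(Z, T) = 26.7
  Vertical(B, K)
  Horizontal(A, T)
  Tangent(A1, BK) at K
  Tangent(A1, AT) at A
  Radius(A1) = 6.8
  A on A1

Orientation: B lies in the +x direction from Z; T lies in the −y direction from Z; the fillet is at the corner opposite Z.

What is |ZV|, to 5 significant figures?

50.671

Z is at the origin; ZB is horizontal with |ZB| = 53.4 and B on the +x side, so B = (53.400, 0.0000). ZT is vertical with |ZT| = 26.7 and T on the −y side, so T = (0.0000, -26.700). The virtual corner opposite Z is at (53.400, -26.700). Tangency of A1 to BK means the radius VK is perpendicular to BK and since A1 is tangent to AT there, VA ⟂ AT, with radius 6.8, so the center V sits 6.8 in from both sides at V = (46.600, -19.900). Then |ZV| = |V − Z| = 50.671.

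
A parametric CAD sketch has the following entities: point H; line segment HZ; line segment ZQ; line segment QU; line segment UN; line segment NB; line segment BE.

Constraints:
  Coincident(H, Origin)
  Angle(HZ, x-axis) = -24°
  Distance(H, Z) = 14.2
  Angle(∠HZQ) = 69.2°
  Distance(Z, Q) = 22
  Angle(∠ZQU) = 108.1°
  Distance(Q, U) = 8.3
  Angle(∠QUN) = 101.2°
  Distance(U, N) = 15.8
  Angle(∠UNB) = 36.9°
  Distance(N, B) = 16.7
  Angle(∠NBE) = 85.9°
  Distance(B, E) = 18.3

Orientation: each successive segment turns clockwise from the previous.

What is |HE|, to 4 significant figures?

29.00

∠UNB = 36.9° gives NB at -68.60° from the x-axis; with |NB| = 16.7, B = (0.3712, -17.98). ∠NBE = 85.9° gives BE at -162.7° from the x-axis; with |BE| = 18.3, E = (-17.10, -23.42). Then |HE| = |E − H| = 29.00.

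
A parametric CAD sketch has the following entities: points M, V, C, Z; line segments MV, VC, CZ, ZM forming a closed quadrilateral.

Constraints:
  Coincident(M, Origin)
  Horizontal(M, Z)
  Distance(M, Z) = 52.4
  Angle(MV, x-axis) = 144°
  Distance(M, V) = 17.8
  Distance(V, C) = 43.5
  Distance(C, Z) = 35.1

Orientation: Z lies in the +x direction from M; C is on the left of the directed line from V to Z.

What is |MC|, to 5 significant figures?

36.130

Checks: M = (0.00, 0.00) ✓; |VC| = 43.50 ✓; |CZ| = 35.10 ✓.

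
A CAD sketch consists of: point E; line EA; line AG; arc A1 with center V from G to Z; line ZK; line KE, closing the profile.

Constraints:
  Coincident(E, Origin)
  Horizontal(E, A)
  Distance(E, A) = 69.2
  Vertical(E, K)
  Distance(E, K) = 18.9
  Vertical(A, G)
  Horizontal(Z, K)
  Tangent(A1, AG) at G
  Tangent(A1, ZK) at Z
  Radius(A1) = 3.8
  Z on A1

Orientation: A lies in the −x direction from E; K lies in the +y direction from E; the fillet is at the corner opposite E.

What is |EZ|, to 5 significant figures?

68.076

E is at the origin; EA is horizontal with |EA| = 69.2 and A on the −x side, so A = (-69.200, 0.0000). E and K share the same x with |EK| = 18.9 and K on the +y side, so K = (0.0000, 18.900). The virtual corner opposite E is at (-69.200, 18.900). Tangency of A1 to AG means the radius VG is perpendicular to AG and A1 meets ZK tangentially, so VZ is at right angles to ZK, with radius 3.8, so the center V sits 3.8 in from both sides at V = (-65.400, 15.100). That places the tangent points at G = (-69.200, 15.100) on AG and Z = (-65.400, 18.900) on ZK. Then |EZ| = |Z − E| = 68.076.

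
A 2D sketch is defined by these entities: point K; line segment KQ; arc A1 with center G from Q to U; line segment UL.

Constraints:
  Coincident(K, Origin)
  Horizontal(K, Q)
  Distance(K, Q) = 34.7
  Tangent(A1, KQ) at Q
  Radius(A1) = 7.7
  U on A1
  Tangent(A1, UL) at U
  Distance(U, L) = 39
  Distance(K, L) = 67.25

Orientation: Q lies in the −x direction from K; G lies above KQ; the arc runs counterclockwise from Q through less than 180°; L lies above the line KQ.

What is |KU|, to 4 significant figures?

30.88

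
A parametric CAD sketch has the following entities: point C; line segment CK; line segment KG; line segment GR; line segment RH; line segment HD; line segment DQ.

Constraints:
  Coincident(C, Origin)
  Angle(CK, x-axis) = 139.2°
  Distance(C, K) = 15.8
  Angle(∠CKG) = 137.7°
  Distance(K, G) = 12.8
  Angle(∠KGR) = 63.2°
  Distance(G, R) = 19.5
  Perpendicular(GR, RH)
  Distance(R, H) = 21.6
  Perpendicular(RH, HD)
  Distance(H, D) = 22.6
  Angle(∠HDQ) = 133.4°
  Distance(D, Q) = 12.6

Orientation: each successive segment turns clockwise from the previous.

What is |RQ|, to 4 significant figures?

33.64

C is at the origin; CK runs at 139.2° with length 15.8, so K = (-11.96, 10.32). ∠CKG = 137.7° gives KG at 96.90° from the x-axis; with |KG| = 12.8, G = (-13.50, 23.03). ∠KGR = 63.2° gives GR at -19.90° from the x-axis; with |GR| = 19.5, R = (4.837, 16.39). The perpendicularity gives RH at right angles to GR, so RH runs at -109.9°; with |RH| = 21.6, H = (-2.515, -3.916). RH ⟂ HD, so HD runs at 160.1°; with |HD| = 22.6, D = (-23.77, 3.776). ∠HDQ = 133.4° gives DQ at 113.5° from the x-axis; with |DQ| = 12.6, Q = (-28.79, 15.33). Then |RQ| = |Q − R| = 33.64.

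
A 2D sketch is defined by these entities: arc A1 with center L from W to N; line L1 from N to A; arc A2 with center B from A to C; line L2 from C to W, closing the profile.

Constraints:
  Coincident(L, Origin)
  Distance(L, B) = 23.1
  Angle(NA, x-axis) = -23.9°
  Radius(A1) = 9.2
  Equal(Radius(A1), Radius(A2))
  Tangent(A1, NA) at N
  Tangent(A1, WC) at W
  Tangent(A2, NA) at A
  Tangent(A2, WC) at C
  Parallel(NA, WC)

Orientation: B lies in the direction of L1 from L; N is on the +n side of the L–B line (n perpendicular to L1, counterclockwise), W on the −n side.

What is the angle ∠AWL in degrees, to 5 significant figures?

51.461°

Tangency of A1 to both parallel lines with radius 9.2 puts N and W at L ± 9.2·n: N = (3.7273, 8.4111), W = (-3.7273, -8.4111). Equal radii place A and C the same way about B: A = B + 9.2·n = (24.847, -0.94763), C = B − 9.2·n = (17.392, -17.770). Then cos ∠AWL = WA·WL / (|WA||WL|), giving 51.461°.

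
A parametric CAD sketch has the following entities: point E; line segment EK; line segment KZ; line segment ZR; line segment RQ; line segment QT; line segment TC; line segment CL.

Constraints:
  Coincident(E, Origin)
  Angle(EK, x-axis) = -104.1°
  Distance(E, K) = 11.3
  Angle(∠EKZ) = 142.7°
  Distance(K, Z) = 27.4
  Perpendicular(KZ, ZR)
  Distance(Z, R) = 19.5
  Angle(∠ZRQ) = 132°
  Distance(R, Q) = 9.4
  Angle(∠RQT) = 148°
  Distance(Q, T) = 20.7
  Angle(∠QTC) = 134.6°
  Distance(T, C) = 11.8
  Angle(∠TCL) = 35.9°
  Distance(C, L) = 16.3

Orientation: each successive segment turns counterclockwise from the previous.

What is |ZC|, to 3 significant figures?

43.3

∠RQT = 148.0° gives QT at 103° from the x-axis; with |QT| = 20.7, T = (24.3, 0.590). ∠QTC = 134.6° gives TC at 149° from the x-axis; with |TC| = 11.8, C = (14.2, 6.74). Then |ZC| = |C − Z| = 43.3.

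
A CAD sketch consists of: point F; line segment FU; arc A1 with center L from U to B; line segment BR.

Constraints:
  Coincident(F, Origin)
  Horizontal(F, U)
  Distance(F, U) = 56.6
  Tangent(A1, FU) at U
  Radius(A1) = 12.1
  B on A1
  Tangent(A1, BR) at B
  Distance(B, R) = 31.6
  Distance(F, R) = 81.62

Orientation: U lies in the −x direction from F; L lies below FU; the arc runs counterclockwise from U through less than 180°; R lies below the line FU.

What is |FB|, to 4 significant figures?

69.74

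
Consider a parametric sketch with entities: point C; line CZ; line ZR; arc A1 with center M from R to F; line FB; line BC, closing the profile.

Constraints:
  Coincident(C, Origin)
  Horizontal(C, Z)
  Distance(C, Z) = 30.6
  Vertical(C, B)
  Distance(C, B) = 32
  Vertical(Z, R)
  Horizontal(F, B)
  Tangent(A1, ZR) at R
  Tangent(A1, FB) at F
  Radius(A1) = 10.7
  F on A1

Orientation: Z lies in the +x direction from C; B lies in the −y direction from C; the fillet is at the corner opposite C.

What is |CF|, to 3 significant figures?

37.7

The virtual corner opposite C is at (30.6, -32.0). Tangency of A1 to ZR means the radius MR is perpendicular to ZR and since A1 is tangent to FB there, MF ⟂ FB, with radius 10.7, so the center M sits 10.7 in from both sides at M = (19.9, -21.3). That places the tangent points at R = (30.6, -21.3) on ZR and F = (19.9, -32.0) on FB. Then |CF| = |F − C| = 37.7.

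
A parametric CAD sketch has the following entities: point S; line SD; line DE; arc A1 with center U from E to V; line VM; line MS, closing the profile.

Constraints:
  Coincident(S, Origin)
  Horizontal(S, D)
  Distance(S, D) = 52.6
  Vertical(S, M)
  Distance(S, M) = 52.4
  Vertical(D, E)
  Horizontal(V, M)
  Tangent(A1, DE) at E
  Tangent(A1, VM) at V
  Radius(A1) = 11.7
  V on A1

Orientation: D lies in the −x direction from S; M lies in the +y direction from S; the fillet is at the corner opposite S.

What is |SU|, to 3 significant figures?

57.7

S is at the origin; SD is horizontal with |SD| = 52.6 and D on the −x side, so D = (-52.6, 0.00). S and M share the same x with |SM| = 52.4 and M on the +y side, so M = (0.00, 52.4). The virtual corner opposite S is at (-52.6, 52.4). A1 meets DE tangentially, so UE is at right angles to DE and the tangent condition forces UV to be normal to VM, with radius 11.7, so the center U sits 11.7 in from both sides at U = (-40.9, 40.7). Then |SU| = |U − S| = 57.7.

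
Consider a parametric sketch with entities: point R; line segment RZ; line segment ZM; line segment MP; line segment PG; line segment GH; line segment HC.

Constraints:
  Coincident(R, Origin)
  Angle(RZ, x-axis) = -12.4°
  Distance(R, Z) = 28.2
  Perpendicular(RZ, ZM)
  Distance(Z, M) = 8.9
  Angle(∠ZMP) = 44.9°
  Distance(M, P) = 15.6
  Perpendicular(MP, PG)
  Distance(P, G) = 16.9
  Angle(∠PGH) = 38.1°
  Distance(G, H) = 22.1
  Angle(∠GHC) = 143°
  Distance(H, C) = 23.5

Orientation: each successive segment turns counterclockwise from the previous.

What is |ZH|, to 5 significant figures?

8.0450

R is at the origin; RZ runs at -12.4° with length 28.2, so Z = (27.542, -6.0555). RZ ⟂ ZM, so ZM runs at 77.600°; with |ZM| = 8.9, M = (29.453, 2.6368). ∠ZMP = 44.9° gives MP at -147.30° from the x-axis; with |MP| = 15.6, P = (16.326, -5.7909). The perpendicularity gives PG at right angles to MP, so PG runs at -57.300°; with |PG| = 16.9, G = (25.456, -20.012). ∠PGH = 38.1° gives GH at 84.600° from the x-axis; with |GH| = 22.1, H = (27.536, 1.9895). Then |ZH| = |H − Z| = 8.0450.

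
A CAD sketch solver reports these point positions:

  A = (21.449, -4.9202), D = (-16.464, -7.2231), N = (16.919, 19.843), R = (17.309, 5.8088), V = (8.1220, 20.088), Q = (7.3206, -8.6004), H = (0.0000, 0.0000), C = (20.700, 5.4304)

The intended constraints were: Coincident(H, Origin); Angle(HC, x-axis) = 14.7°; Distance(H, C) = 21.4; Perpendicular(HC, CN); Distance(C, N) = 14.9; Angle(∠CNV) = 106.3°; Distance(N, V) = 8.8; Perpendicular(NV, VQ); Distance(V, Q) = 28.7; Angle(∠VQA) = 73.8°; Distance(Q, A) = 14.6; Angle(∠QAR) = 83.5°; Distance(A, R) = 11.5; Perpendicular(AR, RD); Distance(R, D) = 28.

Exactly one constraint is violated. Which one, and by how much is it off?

Distance(R, D) = 28 — off by 8.20.

H = (0.00, 0.00) ✓; HC at 14.70° ✓; |HC| = 21.40 ✓; ∠(HC, CN) = 90.00° ✓; |CN| = 14.90 ✓; ∠CNV = 106.3° ✓; |NV| = 8.800 ✓; ∠(NV, VQ) = 90.00° ✓; |VQ| = 28.70 ✓; ∠VQA = 73.80° ✓; |QA| = 14.60 ✓; ∠QAR = 83.50° ✓; |AR| = 11.50 ✓; ∠(AR, RD) = 90.00° ✓; |RD| = 36.20 ✗.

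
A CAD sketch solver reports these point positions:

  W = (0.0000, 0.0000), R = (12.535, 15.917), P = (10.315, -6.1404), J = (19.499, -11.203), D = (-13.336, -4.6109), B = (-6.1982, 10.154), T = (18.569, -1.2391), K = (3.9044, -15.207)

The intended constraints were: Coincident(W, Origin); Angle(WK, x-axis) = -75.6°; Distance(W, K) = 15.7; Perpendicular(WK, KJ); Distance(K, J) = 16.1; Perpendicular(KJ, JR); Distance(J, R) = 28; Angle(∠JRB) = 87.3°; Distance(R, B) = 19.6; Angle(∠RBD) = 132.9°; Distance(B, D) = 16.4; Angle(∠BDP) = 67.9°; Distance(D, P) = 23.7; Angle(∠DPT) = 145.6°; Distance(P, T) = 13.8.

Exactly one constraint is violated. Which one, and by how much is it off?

Distance(P, T) = 13.8 — off by 4.20.

W = (0.00, 0.00) ✓; WK at -75.60° ✓; |WK| = 15.70 ✓; ∠(WK, KJ) = 90.00° ✓; |KJ| = 16.10 ✓; ∠(KJ, JR) = 90.00° ✓; |JR| = 28.00 ✓; ∠JRB = 87.30° ✓; |RB| = 19.60 ✓; ∠RBD = 132.9° ✓; |BD| = 16.40 ✓; ∠BDP = 67.90° ✓; |DP| = 23.70 ✓; ∠DPT = 145.6° ✓; |PT| = 9.600 ✗.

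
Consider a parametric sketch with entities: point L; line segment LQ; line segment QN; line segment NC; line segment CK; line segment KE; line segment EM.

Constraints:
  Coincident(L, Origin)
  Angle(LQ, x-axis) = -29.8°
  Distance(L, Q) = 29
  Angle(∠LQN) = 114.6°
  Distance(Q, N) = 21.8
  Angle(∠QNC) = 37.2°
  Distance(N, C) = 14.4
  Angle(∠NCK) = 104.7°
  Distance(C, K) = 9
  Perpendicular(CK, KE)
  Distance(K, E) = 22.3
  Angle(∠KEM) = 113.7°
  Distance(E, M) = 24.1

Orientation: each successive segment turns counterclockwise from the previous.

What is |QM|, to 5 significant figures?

41.216

The perpendicularity gives KE at right angles to CK, so KE runs at -16.300°; with |KE| = 22.3, E = (47.374, -16.217). ∠KEM = 113.7° gives EM at 50.000° from the x-axis; with |EM| = 24.1, M = (62.865, 2.2447). Then |QM| = |M − Q| = 41.216.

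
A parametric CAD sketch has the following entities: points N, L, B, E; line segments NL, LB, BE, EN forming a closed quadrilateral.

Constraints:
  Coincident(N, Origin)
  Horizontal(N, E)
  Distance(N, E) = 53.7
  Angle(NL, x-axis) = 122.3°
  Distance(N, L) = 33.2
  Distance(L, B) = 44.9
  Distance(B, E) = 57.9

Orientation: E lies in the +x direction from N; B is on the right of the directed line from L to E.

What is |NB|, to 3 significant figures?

14.4

Checks: |LB| = 44.90 ✓; |BE| = 57.90 ✓.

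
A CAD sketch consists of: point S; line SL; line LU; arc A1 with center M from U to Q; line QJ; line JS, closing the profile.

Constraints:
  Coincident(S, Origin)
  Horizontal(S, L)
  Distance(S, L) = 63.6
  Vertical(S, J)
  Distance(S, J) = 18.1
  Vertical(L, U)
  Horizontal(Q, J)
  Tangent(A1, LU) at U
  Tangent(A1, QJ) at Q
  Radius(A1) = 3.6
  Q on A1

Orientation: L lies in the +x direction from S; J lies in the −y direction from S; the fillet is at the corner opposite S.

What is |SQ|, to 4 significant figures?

62.67

S is at the origin; S and L share the same y with |SL| = 63.6 and L on the +x side, so L = (63.60, 0.000). S and J share the same x with |SJ| = 18.1 and J on the −y side, so J = (0.000, -18.10). The virtual corner opposite S is at (63.60, -18.10). The tangent condition forces MU to be normal to LU and A1 meets QJ tangentially, so MQ is at right angles to QJ, with radius 3.6, so the center M sits 3.6 in from both sides at M = (60.00, -14.50). That places the tangent points at U = (63.60, -14.50) on LU and Q = (60.00, -18.10) on QJ. Then |SQ| = |Q − S| = 62.67.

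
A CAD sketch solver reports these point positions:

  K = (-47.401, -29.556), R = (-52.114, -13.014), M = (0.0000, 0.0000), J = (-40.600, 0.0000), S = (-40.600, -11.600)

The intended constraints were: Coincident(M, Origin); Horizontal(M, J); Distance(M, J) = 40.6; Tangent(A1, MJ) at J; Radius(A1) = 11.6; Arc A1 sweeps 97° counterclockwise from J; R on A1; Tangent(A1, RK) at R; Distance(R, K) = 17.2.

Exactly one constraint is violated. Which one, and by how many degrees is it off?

Tangent(A1, RK) at R — off by 8.90°.

M = (0.00, 0.00) ✓; M.y = 0.00, J.y = 0.00 ✓; |MJ| = 40.60 ✓; ∠(SJ, JM) = 90.00° ✓; |SJ| = 11.60 ✓; bearing(S→R) − bearing(S→J) = 97.00° ✓; |SR| = 11.60 ✓; ∠(SR, RK) = 81.10° ✗; |RK| = 17.20 ✓.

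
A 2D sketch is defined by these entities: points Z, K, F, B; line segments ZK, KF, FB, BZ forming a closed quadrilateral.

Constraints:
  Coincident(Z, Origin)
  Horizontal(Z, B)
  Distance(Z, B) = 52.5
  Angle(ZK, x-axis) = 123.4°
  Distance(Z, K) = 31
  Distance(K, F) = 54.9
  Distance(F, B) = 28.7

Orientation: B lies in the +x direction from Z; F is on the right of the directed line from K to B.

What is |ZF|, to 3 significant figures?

26.9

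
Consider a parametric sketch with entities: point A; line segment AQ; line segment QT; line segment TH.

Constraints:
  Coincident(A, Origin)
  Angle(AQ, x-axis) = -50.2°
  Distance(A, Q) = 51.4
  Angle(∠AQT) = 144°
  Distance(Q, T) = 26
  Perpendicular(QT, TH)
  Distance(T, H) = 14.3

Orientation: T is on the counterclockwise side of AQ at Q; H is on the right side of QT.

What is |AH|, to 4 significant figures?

80.93

A is at the origin; AQ runs at -50.2° with length 51.4, so Q = 51.4·(cos -50.2°, sin -50.2°) = (32.90, -39.49). ∠AQT = 144.0°, so QT runs at -50.2° + (180° − 144.0°) = -14.20° from the x-axis; with |QT| = 26.0, T = Q + 26.0·(cos -14.20°, sin -14.20°) = (58.11, -45.87). QT is perpendicular to TH; with |TH| = 14.3 on the right of QT, H = T + 14.3·(-0.2453, -0.9694) = (54.60, -59.73). Then |AH| = |H − A| = 80.93.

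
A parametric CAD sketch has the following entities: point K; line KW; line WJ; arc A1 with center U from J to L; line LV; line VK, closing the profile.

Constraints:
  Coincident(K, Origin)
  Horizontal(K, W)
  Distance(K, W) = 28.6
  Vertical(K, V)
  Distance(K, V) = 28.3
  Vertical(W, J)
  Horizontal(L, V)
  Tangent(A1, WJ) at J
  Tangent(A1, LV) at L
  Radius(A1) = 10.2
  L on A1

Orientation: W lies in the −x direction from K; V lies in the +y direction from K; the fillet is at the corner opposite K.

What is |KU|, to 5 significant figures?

25.810

KV is vertical with |KV| = 28.3 and V on the +y side, so V = (0.0000, 28.300). The virtual corner opposite K is at (-28.600, 28.300). The tangent condition forces UJ to be normal to WJ and tangency of A1 to LV means the radius UL is perpendicular to LV, with radius 10.2, so the center U sits 10.2 in from both sides at U = (-18.400, 18.100). Then |KU| = |U − K| = 25.810.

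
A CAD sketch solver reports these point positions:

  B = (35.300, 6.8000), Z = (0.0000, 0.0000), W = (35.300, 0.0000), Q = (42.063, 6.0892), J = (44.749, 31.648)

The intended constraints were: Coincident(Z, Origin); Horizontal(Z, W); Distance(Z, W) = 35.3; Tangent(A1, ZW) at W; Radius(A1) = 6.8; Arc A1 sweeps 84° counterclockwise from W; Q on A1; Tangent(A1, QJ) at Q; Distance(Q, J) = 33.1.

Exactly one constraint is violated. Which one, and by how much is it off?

Distance(Q, J) = 33.1 — off by 7.40.

Z = (0.00, 0.00) ✓; Z.y = 0.00, W.y = 0.00 ✓; |ZW| = 35.30 ✓; ∠(BW, WZ) = 90.00° ✓; |BW| = 6.800 ✓; bearing(B→Q) − bearing(B→W) = 84.00° ✓; |BQ| = 6.800 ✓; ∠(BQ, QJ) = 90.00° ✓; |QJ| = 25.70 ✗.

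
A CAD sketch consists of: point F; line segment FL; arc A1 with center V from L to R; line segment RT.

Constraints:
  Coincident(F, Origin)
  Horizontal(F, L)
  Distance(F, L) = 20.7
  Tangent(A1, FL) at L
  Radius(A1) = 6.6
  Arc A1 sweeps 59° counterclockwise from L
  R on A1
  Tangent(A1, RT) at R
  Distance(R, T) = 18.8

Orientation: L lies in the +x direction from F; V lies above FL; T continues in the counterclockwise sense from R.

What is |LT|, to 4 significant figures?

24.67

On A1, L sits at bearing -90° from V; a 59° counterclockwise sweep puts R at bearing -31°, so R = V + 6.6·(cos -31°, sin -31°) = (26.36, 3.201). Tangency of A1 to RT means the radius VR is perpendicular to RT, so RT runs along (−sin -31°, cos -31°); with |RT| = 18.8, T = (36.04, 19.32). Then |LT| = |T − L| = 24.67.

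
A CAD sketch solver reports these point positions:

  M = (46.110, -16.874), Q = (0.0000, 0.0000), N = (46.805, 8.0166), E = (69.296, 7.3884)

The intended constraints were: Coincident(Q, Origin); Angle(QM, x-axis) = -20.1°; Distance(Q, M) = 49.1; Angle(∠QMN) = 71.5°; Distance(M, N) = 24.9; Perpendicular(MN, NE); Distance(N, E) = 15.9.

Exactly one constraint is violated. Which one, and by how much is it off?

Distance(N, E) = 15.9 — off by 6.60.

Q = (0.00, 0.00) ✓; QM at -20.10° ✓; |QM| = 49.10 ✓; ∠QMN = 71.50° ✓; |MN| = 24.90 ✓; ∠(MN, NE) = 90.00° ✓; |NE| = 22.50 ✗.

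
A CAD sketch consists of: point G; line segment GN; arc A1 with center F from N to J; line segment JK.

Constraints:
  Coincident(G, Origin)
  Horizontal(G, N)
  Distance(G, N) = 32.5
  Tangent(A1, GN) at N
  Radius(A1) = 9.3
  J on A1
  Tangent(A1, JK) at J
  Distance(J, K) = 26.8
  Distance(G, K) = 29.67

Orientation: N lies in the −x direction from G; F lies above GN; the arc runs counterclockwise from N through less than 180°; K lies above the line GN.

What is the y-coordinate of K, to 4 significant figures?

27.62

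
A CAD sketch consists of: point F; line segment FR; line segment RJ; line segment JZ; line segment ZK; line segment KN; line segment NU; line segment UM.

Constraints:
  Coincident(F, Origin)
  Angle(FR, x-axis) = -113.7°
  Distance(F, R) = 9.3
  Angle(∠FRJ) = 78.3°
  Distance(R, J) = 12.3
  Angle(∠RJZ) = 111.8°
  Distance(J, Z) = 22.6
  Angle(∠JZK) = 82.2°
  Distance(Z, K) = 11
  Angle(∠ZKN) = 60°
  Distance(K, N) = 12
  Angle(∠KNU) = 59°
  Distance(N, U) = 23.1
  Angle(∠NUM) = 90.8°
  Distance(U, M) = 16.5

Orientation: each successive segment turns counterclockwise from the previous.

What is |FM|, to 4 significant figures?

34.85

∠KNU = 59.0° gives NU at 35.00° from the x-axis; with |NU| = 23.1, U = (30.74, 13.81). ∠NUM = 90.8° gives UM at 124.2° from the x-axis; with |UM| = 16.5, M = (21.46, 27.46). Then |FM| = |M − F| = 34.85.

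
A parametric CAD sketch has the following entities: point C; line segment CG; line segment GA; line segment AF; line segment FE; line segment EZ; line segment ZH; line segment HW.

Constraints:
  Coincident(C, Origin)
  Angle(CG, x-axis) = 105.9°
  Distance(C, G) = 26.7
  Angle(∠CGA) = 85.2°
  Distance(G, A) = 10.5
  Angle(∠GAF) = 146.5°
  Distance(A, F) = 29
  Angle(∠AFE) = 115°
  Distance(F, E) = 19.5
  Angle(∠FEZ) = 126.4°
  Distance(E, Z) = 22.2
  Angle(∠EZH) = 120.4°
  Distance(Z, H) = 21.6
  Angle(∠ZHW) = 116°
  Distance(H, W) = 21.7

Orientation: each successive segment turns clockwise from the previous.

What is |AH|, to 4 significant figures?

38.17

∠FEZ = 126.4° gives EZ at -141.0° from the x-axis; with |EZ| = 22.2, Z = (13.43, -16.80). ∠EZH = 120.4° gives ZH at 159.4° from the x-axis; with |ZH| = 21.6, H = (-6.786, -9.202). Then |AH| = |H − A| = 38.17.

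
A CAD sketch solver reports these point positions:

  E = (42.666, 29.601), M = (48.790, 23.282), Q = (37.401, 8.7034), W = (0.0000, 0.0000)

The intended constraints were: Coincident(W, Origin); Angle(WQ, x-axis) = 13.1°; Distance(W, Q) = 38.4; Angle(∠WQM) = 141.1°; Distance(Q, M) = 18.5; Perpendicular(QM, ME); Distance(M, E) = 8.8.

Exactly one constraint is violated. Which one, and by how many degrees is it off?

Perpendicular(QM, ME) — off by 7.90°.

W = (0.00, 0.00) ✓; WQ at 13.10° ✓; |WQ| = 38.40 ✓; ∠WQM = 141.1° ✓; |QM| = 18.50 ✓; ∠(QM, ME) = 82.10° ✗; |ME| = 8.800 ✓.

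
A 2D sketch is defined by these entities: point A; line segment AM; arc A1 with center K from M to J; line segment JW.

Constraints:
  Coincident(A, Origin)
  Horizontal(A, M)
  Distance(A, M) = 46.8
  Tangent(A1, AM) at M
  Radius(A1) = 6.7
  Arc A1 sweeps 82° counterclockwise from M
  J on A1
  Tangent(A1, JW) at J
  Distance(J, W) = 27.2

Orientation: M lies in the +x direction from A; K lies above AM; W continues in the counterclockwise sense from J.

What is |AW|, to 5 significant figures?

65.906

A is at the origin; AM is horizontal with |AM| = 46.8 and M on the +x side, so M = (46.800, 0.0000). A1 meets AM tangentially, so KM is at right angles to AM, so K = M + (0, 6.7) = (46.800, 6.7000). On A1, M sits at bearing -90° from K; an 82° counterclockwise sweep puts J at bearing -8°, so J = K + 6.7·(cos -8°, sin -8°) = (53.435, 5.7675). A1 meets JW tangentially, so KJ is at right angles to JW, so JW runs along (−sin -8°, cos -8°); with |JW| = 27.2, W = (57.220, 32.703). Then |AW| = |W − A| = 65.906.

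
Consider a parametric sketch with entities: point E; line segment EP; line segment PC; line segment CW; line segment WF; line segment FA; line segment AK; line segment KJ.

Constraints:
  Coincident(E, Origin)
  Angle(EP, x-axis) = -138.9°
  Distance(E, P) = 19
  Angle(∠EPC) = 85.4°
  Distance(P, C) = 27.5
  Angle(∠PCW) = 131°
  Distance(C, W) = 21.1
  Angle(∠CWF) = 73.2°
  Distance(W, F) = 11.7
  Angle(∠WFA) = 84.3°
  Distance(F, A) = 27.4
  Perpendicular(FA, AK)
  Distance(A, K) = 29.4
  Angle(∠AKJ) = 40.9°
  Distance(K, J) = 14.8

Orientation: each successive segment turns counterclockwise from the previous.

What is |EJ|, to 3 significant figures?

45.8

The perpendicularity gives AK at right angles to FA, so AK runs at -62.8°; with |AK| = 29.4, K = (11.2, -57.8). ∠AKJ = 40.9° gives KJ at 76.3° from the x-axis; with |KJ| = 14.8, J = (14.7, -43.4). Then |EJ| = |J − E| = 45.8.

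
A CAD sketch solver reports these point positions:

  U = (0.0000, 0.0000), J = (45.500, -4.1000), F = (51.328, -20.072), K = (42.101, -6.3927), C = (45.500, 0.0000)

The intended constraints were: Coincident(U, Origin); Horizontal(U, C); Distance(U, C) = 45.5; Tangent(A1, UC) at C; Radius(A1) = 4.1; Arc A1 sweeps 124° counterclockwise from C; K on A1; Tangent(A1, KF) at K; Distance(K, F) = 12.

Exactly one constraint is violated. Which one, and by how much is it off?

Distance(K, F) = 12 — off by 4.50.

U = (0.00, 0.00) ✓; U.y = 0.00, C.y = 0.00 ✓; |UC| = 45.50 ✓; ∠(JC, CU) = 90.00° ✓; |JC| = 4.100 ✓; bearing(J→K) − bearing(J→C) = 124.0° ✓; |JK| = 4.100 ✓; ∠(JK, KF) = 90.00° ✓; |KF| = 16.50 ✗.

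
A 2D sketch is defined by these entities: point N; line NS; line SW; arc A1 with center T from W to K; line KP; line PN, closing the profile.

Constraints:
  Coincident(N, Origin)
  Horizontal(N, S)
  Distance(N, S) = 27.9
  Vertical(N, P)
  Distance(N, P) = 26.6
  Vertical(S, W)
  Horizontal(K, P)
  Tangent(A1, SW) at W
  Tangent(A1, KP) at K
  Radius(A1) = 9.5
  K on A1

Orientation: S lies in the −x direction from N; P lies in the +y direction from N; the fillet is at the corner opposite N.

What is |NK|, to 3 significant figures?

32.3

The virtual corner opposite N is at (-27.9, 26.6). The tangent condition forces TW to be normal to SW and the tangent condition forces TK to be normal to KP, with radius 9.5, so the center T sits 9.5 in from both sides at T = (-18.4, 17.1). That places the tangent points at W = (-27.9, 17.1) on SW and K = (-18.4, 26.6) on KP. Then |NK| = |K − N| = 32.3.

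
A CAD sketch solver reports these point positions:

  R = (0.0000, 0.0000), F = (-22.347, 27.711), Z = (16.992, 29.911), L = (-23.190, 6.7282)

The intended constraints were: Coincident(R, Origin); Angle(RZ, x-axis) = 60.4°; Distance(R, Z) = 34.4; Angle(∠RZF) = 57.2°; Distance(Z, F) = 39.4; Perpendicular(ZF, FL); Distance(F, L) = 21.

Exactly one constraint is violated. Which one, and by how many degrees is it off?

Perpendicular(ZF, FL) — off by 5.50°.

R = (0.00, 0.00) ✓; RZ at 60.40° ✓; |RZ| = 34.40 ✓; ∠RZF = 57.20° ✓; |ZF| = 39.40 ✓; ∠(ZF, FL) = 84.50° ✗; |FL| = 21.00 ✓.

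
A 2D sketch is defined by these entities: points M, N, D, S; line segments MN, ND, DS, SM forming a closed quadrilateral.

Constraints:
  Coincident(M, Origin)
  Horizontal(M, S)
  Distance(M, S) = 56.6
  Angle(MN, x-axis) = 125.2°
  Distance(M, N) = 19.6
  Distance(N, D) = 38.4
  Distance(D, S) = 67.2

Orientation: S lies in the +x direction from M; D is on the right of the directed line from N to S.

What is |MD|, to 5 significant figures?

23.163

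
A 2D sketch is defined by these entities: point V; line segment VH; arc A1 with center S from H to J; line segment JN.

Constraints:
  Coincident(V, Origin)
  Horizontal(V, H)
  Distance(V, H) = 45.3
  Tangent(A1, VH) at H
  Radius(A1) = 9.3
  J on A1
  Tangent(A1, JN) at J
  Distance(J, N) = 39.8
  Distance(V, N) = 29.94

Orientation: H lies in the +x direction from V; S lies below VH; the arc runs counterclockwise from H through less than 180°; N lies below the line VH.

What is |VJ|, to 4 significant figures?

39.25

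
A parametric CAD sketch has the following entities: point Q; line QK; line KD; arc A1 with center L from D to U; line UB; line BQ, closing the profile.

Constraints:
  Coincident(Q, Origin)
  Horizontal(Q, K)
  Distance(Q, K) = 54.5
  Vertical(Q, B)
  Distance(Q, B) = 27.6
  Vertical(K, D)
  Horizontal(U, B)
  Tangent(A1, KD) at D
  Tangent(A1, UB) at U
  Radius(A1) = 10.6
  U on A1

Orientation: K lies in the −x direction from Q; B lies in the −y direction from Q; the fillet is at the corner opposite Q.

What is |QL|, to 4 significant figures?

47.08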